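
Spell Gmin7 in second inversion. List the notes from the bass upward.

Gmin7 = G–Bb–D–F; second inversion → fifth (D) lowest.

D F G Bb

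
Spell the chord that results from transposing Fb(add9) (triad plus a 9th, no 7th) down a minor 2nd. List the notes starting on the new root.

Eb, G, Bb, F

A minor 2nd down from Fb is Eb, so the new chord is Eb added-ninth.
Root: Eb
Major 3rd (3rd): G
Perfect 5th (5th): Bb
Major 9th (9th): F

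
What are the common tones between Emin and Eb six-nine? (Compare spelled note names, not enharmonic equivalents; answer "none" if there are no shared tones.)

Emin = E, G, B.
Eb six-nine = Eb, G, Bb, C, F.
Shared: G.

G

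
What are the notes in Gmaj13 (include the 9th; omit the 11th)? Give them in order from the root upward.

Gmaj13: major thirteenth on G.
- root: G
- major 3rd: B
- perfect 5th: D
- major 7th: F#
- major 9th: A
- major 13th: E

G  B  D  F#  A  E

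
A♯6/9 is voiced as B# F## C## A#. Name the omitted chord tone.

E#

A♯6/9 = A#, C##, E#, F##, B#. The voicing lacks the 5th (perfect 5th), E#.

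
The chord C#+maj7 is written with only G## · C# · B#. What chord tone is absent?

E#

The full C#+maj7 chord is C#, E#, G##, B#.
Comparing with the voicing, the major 3rd (3rd) — E# — is absent.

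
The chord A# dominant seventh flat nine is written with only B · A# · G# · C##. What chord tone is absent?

The full A# dominant seventh flat nine chord is A#, C##, E#, G#, B.
Comparing with the voicing, the perfect 5th (5th) — E# — is absent.

E#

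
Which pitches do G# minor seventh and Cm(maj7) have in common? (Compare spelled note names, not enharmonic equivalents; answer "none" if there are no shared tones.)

B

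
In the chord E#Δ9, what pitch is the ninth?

E#Δ9 is built on E#; its 9th is a major 9th above the root.
A second above E uses the letter F, and the major 9th above E# is F##.

F##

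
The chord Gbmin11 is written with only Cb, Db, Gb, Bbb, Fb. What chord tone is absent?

Ab

The full Gbmin11 chord is Gb, Bbb, Db, Fb, Ab, Cb.
Comparing with the voicing, the major 9th (9th) — Ab — is absent.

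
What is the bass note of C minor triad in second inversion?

G

C minor triad in root position is C–E-flat–G.
Second inversion places the fifth in the bass, which is G.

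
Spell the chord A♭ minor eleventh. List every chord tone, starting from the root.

A-flat, C-flat, E-flat, G-flat, B-flat, D-flat

Root A-flat, quality minor eleventh:
- root: A-flat
- minor 3rd: C-flat
- perfect 5th: E-flat
- minor 7th: G-flat
- major 9th: B-flat
- perfect 11th: D-flat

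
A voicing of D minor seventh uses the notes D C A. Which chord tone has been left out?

F

The full D minor seventh chord is D, F, A, C.
Comparing with the voicing, the minor 3rd (3rd) — F — is absent.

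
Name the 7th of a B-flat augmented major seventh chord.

B-flat augmented major seventh is built on Bb; its 7th is a major 7th above the root.
A seventh above B uses the letter A, and the major 7th above Bb is A.

A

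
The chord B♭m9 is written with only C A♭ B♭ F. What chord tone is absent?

D♭

B♭m9 = B♭, D♭, F, A♭, C. The voicing lacks the 3rd (minor 3rd), D♭.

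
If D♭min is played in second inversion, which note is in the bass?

D♭min = Db–Fb–Ab. Second inversion → fifth in the bass = Ab.

Ab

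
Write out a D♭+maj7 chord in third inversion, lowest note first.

C  D♭  F  A

In root position, D♭+maj7 is D♭–F–A–C.
Third inversion puts the seventh (C) in the bass.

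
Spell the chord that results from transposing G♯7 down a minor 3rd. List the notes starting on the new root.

A minor 3rd down from G# is E#, so the new chord is E# dominant seventh.
root → E#
3rd (major 3rd) → G##
5th (perfect 5th) → B#
7th (minor 7th) → D#

E# G## B# D#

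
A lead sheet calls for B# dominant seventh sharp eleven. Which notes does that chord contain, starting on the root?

B#, D##, F##, A#, E##

Root B#, quality dominant seventh sharp eleven:
- root: B#
- major 3rd: D##
- perfect 5th: F##
- minor 7th: A#
- augmented 11th: E##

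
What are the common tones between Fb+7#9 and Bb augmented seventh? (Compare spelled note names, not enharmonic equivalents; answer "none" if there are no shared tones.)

Fb+7#9: Fb Ab C Ebb G
Bb augmented seventh: Bb D F# Ab
Common to both → Ab.

Ab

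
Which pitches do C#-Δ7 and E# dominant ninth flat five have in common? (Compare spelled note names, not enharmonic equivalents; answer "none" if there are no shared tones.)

none

C#-Δ7: C# E G# B#
E# dominant ninth flat five: E# G## B D# F##
Common to both → none.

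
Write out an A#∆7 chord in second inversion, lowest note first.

A#∆7 = A#–C##–E#–G##; second inversion → fifth (E#) lowest.

E#, G##, A#, C##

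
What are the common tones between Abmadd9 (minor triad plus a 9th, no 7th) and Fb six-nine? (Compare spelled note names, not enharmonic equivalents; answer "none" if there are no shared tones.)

Ab  Cb

Abmadd9: Ab Cb Eb Bb
Fb six-nine: Fb Ab Cb Db Gb
Common to both → Ab, Cb.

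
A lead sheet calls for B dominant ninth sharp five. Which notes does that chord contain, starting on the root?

B, D-sharp, F-double-sharp, A, C-sharp

B dominant ninth sharp five is a dominant ninth sharp five built on B.
B — root
D-sharp — major 3rd
F-double-sharp — augmented 5th
A — minor 7th
C-sharp — major 9th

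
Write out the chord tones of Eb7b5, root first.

Eb7b5: dominant seventh flat five on Eb.
root → Eb
3rd (major 3rd) → G
5th (diminished 5th) → Bbb
7th (minor 7th) → Db

Eb, G, Bbb, Db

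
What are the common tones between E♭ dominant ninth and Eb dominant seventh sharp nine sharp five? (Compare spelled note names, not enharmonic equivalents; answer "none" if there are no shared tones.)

E-flat, G, D-flat

E♭ dominant ninth: E-flat G B-flat D-flat F
Eb dominant seventh sharp nine sharp five: E-flat G B D-flat F-sharp
Common to both → E-flat, G, D-flat.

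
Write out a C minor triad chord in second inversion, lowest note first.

G C Eb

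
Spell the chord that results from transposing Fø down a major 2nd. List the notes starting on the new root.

Transposed root: F → Eb (major 2nd down). So we spell Eb half-diminished seventh:
- root: Eb
- minor 3rd: Gb
- diminished 5th: Bbb
- minor 7th: Db

Eb Gb Bbb Db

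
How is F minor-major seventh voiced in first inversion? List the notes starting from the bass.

In root position, F minor-major seventh is F–A-flat–C–E.
First inversion puts the third (A-flat) in the bass.

A-flat C E F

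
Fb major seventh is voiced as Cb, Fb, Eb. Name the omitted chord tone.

Fb major seventh = Fb, Ab, Cb, Eb. The voicing lacks the 3rd (major 3rd), Ab.

Ab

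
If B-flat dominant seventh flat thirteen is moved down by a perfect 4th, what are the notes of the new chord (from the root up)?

A perfect 4th down from B-flat is F, so the new chord is F dominant seventh flat thirteen.
Root: F
Major 3rd (3rd): A
Perfect 5th (5th): C
Minor 7th (7th): E-flat
Minor 13th (13th): D-flat

F A C E-flat D-flat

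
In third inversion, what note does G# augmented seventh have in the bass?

G# augmented seventh in root position is G#–B#–D##–F#.
Third inversion places the seventh in the bass, which is F#.

F#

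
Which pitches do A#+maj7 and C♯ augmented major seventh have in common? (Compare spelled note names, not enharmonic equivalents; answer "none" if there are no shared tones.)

A#+maj7 = A#, C##, E##, G##.
C♯ augmented major seventh = C#, E#, G##, B#.
Shared: G##.

G##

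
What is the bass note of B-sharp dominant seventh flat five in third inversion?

A#

B-sharp dominant seventh flat five in root position is B#–D##–F#–A#.
Third inversion places the seventh in the bass, which is A#.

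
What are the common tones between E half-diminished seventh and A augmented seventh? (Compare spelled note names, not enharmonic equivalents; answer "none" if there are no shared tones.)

E half-diminished seventh: E G B♭ D
A augmented seventh: A C♯ E♯ G
Common to both → G.

G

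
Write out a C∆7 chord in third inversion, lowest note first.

B – C – E – G

C∆7 = C–E–G–B; third inversion → seventh (B) lowest.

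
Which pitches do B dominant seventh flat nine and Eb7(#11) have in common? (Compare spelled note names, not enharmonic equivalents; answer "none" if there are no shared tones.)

B dominant seventh flat nine: B D♯ F♯ A C
Eb7(#11): E♭ G B♭ D♭ A
Common to both → A.

A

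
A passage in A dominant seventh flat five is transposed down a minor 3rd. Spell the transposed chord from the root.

F-sharp  A-sharp  C  E

A minor 3rd down from A is F-sharp, so the new chord is F-sharp dominant seventh flat five.
root → F-sharp
3rd (major 3rd) → A-sharp
5th (diminished 5th) → C
7th (minor 7th) → E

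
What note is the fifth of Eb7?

Root of Eb7 = Eb. The 5th is a perfect 5th: Eb up a perfect 5th → Bb.

Bb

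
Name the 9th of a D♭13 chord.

Eb

D♭13 is built on Db; its 9th is a major 9th above the root.
A second above D uses the letter E, and the major 9th above Db is Eb.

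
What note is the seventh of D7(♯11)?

Root of D7(♯11) = D. The 7th is a minor 7th: D up a minor 7th → C.

C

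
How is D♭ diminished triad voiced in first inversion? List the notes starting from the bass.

F♭ A𝄫 D♭

In root position, D♭ diminished triad is D♭–F♭–A𝄫.
First inversion puts the third (F♭) in the bass.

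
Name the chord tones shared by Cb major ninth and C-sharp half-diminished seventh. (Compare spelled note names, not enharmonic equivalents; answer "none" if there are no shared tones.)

Cb major ninth: C-flat E-flat G-flat B-flat D-flat
C-sharp half-diminished seventh: C-sharp E G B
Common to both → none.

none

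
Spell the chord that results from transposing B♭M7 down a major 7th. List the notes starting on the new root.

Cb, Eb, Gb, Bb

Bb down a major 7th → Cb. New chord: Cb major seventh.
Root: Cb
Major 3rd (3rd): Eb
Perfect 5th (5th): Gb
Major 7th (7th): Bb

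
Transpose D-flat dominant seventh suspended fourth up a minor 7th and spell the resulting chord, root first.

Cb, Fb, Gb, Bbb

Db up a minor 7th → Cb. New chord: Cb dominant seventh suspended fourth.
Root: Cb
Perfect 4th (4th): Fb
Perfect 5th (5th): Gb
Minor 7th (7th): Bbb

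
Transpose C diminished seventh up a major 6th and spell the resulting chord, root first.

A  C  E♭  G♭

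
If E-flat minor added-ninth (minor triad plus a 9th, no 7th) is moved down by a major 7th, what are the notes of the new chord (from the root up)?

F-flat, A-double-flat, C-flat, G-flat

A major 7th down from E-flat is F-flat, so the new chord is F-flat minor added-ninth.
F-flat — root
A-double-flat — minor 3rd
C-flat — perfect 5th
G-flat — major 9th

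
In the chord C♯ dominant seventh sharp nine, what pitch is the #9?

D##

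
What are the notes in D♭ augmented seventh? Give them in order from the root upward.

Root Db, quality augmented seventh:
root → Db
3rd (major 3rd) → F
5th (augmented 5th) → A
7th (minor 7th) → Cb

Db, F, A, Cb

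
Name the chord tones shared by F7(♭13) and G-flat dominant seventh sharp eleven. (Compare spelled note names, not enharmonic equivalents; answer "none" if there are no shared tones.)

F7(♭13) = F, A, C, E♭, D♭.
G-flat dominant seventh sharp eleven = G♭, B♭, D♭, F♭, C.
Shared: C, D♭.

C  D♭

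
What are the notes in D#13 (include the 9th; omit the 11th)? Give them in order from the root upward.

D#13 is a dominant thirteenth built on D#.
Root: D#
Major 3rd (3rd): F##
Perfect 5th (5th): A#
Minor 7th (7th): C#
Major 9th (9th): E#
Major 13th (13th): B#

D#, F##, A#, C#, E#, B#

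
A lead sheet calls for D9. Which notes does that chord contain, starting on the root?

D F♯ A C E

D9 is a dominant ninth built on D.
root → D
3rd (major 3rd) → F♯
5th (perfect 5th) → A
7th (minor 7th) → C
9th (major 9th) → E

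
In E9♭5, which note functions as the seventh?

Root of E9♭5 = E. The 7th is a minor 7th: E up a minor 7th → D.

D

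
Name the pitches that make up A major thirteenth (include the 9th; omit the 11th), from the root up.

A, C-sharp, E, G-sharp, B, F-sharp

A major thirteenth is a major thirteenth built on A.
Root: A
Major 3rd (3rd): C-sharp
Perfect 5th (5th): E
Major 7th (7th): G-sharp
Major 9th (9th): B
Major 13th (13th): F-sharp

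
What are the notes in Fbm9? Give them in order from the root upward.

Root Fb, quality minor ninth:
- root: Fb
- minor 3rd: Abb
- perfect 5th: Cb
- minor 7th: Ebb
- major 9th: Gb

Fb, Abb, Cb, Ebb, Gb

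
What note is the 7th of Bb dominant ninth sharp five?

Root of Bb dominant ninth sharp five = Bb. The 7th is a minor 7th: Bb up a minor 7th → Ab.

Ab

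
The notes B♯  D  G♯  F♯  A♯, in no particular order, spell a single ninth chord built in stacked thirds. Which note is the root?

Stacking in thirds gives G♯ – B♯ – D – F♯ – A♯, so G♯ is the root — G♯ dominant ninth flat five.

G♯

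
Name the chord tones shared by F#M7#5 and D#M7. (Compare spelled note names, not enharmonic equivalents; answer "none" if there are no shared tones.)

F#M7#5 = F♯, A♯, C𝄪, E♯.
D#M7 = D♯, F𝄪, A♯, C𝄪.
Shared: A♯, C𝄪.

A♯, C𝄪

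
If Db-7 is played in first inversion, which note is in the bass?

Db-7 = Db–Fb–Ab–Cb. First inversion → third in the bass = Fb.

Fb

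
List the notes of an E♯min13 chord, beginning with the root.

E#, G#, B#, D#, F##, A#, C##

E♯min13: minor thirteenth on E#.
E# — root
G# — minor 3rd
B# — perfect 5th
D# — minor 7th
F## — major 9th
A# — perfect 11th
C## — major 13th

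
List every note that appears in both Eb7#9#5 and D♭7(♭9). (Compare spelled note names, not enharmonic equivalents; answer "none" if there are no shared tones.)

Eb7#9#5: E♭ G B D♭ F♯
D♭7(♭9): D♭ F A♭ C♭ E𝄫
Common to both → D♭.

D♭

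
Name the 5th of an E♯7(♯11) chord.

B♯

E♯7(♯11) is built on E♯; its 5th is a perfect 5th above the root.
A fifth above E uses the letter B, and the perfect 5th above E♯ is B♯.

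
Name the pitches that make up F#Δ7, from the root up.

F# A# C# E#

Root F#, quality major seventh:
F# — root
A# — major 3rd
C# — perfect 5th
E# — major 7th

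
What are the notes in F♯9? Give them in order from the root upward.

F#, A#, C#, E, G#

Root F#, quality dominant ninth:
F# — root
A# — major 3rd
C# — perfect 5th
E — minor 7th
G# — major 9th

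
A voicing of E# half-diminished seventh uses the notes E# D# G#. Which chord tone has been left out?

B

The full E# half-diminished seventh chord is E#, G#, B, D#.
Comparing with the voicing, the diminished 5th (5th) — B — is absent.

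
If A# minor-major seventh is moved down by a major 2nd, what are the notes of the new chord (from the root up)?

A# down a major 2nd → G#. New chord: G# minor-major seventh.
root → G#
3rd (minor 3rd) → B
5th (perfect 5th) → D#
7th (major 7th) → F##

G#, B, D#, F##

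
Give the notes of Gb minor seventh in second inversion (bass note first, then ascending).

In root position, Gb minor seventh is G-flat–B-double-flat–D-flat–F-flat.
Second inversion puts the fifth (D-flat) in the bass.

D-flat F-flat G-flat B-double-flat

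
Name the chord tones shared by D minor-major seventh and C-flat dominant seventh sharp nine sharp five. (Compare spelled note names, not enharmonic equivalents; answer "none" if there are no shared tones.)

D minor-major seventh = D, F, A, C-sharp.
C-flat dominant seventh sharp nine sharp five = C-flat, E-flat, G, B-double-flat, D.
Shared: D.

D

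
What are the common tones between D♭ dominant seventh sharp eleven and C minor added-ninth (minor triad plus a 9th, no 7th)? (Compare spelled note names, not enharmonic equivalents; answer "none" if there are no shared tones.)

D♭ dominant seventh sharp eleven = Db, F, Ab, Cb, G.
C minor added-ninth = C, Eb, G, D.
Shared: G.

G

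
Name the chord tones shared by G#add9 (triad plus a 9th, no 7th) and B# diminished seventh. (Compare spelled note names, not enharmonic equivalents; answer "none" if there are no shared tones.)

G#add9 = G#, B#, D#, A#.
B# diminished seventh = B#, D#, F#, A.
Shared: B#, D#.

B#, D#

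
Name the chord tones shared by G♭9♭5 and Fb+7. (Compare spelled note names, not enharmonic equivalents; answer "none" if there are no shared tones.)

Fb – Ab

G♭9♭5 = Gb, Bb, Dbb, Fb, Ab.
Fb+7 = Fb, Ab, C, Ebb.
Shared: Fb, Ab.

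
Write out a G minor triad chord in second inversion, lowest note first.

D  G  B-flat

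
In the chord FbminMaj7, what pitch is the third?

Abb

Root of FbminMaj7 = Fb. The 3rd is a minor 3rd: Fb up a minor 3rd → Abb.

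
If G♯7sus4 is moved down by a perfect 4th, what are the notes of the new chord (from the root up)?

D♯, G♯, A♯, C♯

G♯ down a perfect 4th → D♯. New chord: D♯ dominant seventh suspended fourth.
root → D♯
4th (perfect 4th) → G♯
5th (perfect 5th) → A♯
7th (minor 7th) → C♯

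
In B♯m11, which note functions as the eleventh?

Root of B♯m11 = B#. The 11th is a perfect 11th: B# up a perfect 11th → E#.

E#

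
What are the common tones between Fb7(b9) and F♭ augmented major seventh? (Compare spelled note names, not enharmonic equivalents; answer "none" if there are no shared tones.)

Fb, Ab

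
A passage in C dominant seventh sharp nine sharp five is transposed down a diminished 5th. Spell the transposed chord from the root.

F-sharp, A-sharp, C-double-sharp, E, G-double-sharp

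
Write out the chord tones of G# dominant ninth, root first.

G-sharp  B-sharp  D-sharp  F-sharp  A-sharp

Root G-sharp, quality dominant ninth:
- root: G-sharp
- major 3rd: B-sharp
- perfect 5th: D-sharp
- minor 7th: F-sharp
- major 9th: A-sharp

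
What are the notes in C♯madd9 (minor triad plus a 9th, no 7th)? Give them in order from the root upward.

C♯madd9 is a minor added-ninth built on C♯.
root → C♯
3rd (minor 3rd) → E
5th (perfect 5th) → G♯
9th (major 9th) → D♯

C♯, E, G♯, D♯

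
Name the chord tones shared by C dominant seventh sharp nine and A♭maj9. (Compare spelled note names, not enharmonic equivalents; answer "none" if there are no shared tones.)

C dominant seventh sharp nine: C E G B♭ D♯
A♭maj9: A♭ C E♭ G B♭
Common to both → C, G, B♭.

C, G, B♭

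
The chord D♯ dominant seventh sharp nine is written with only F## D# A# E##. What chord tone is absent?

C#

The full D♯ dominant seventh sharp nine chord is D#, F##, A#, C#, E##.
Comparing with the voicing, the minor 7th (7th) — C# — is absent.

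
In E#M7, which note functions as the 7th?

Root of E#M7 = E#. The 7th is a major 7th: E# up a major 7th → D##.

D##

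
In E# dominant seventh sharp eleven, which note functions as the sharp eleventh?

A𝄪

Root of E# dominant seventh sharp eleven = E♯. The 11th is an augmented 11th: E♯ up an augmented 11th → A𝄪.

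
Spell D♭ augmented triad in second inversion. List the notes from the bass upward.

A – Db – F

D♭ augmented triad = Db–F–A; second inversion → fifth (A) lowest.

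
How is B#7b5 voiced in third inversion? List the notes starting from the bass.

B#7b5 = B#–D##–F#–A#; third inversion → seventh (A#) lowest.

A#, B#, D##, F#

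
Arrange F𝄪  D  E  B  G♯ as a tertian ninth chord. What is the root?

Stacking in thirds gives E – G♯ – B – D – F𝄪, so E is the root — E dominant seventh sharp nine.

E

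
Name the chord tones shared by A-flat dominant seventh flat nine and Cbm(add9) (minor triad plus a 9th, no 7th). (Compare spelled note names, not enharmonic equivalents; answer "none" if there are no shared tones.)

A-flat dominant seventh flat nine: Ab C Eb Gb Bbb
Cbm(add9): Cb Ebb Gb Db
Common to both → Gb.

Gb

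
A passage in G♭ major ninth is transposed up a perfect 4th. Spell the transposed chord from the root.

A perfect 4th up from G-flat is C-flat, so the new chord is C-flat major ninth.
- root: C-flat
- major 3rd: E-flat
- perfect 5th: G-flat
- major 7th: B-flat
- major 9th: D-flat

C-flat, E-flat, G-flat, B-flat, D-flat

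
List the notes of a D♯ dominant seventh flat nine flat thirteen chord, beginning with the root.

D# – F## – A# – C# – E – B

Root D#, quality dominant seventh flat nine flat thirteen:
- root: D#
- major 3rd: F##
- perfect 5th: A#
- minor 7th: C#
- minor 9th: E
- minor 13th: B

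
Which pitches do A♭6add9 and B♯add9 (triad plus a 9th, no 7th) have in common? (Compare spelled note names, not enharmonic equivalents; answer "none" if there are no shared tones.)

none

A♭6add9 = Ab, C, Eb, F, Bb.
B♯add9 = B#, D##, F##, C##.
Shared: none.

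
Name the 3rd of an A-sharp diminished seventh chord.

Root of A-sharp diminished seventh = A♯. The 3rd is a minor 3rd: A♯ up a minor 3rd → C♯.

C♯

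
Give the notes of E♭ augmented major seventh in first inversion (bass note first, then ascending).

In root position, E♭ augmented major seventh is E-flat–G–B–D.
First inversion puts the third (G) in the bass.

G, B, D, E-flat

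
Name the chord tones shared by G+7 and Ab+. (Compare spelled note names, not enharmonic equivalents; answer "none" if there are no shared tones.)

G+7: G B D# F
Ab+: Ab C E
Common to both → none.

none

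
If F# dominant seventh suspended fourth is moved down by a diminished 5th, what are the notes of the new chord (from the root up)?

Transposed root: F# → B# (diminished 5th down). So we spell B# dominant seventh suspended fourth:
Root: B#
Perfect 4th (4th): E#
Perfect 5th (5th): F##
Minor 7th (7th): A#

B# – E# – F## – A#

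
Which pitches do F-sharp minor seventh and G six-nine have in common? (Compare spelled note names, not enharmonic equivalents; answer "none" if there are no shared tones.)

F-sharp minor seventh = F-sharp, A, C-sharp, E.
G six-nine = G, B, D, E, A.
Shared: A, E.

A  E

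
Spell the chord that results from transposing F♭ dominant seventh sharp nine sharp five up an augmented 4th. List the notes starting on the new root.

Transposed root: Fb → Bb (augmented 4th up). So we spell Bb dominant seventh sharp nine sharp five:
- root: Bb
- major 3rd: D
- augmented 5th: F#
- minor 7th: Ab
- augmented 9th: C#

Bb D F# Ab C#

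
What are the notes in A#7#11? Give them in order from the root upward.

A#7#11 is a dominant seventh sharp eleven built on A♯.
Root: A♯
Major 3rd (3rd): C𝄪
Perfect 5th (5th): E♯
Minor 7th (7th): G♯
Augmented 11th (11th): D𝄪

A♯ C𝄪 E♯ G♯ D𝄪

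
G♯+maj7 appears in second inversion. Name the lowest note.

G♯+maj7 = G#–B#–D##–F##. Second inversion → fifth in the bass = D##.

D##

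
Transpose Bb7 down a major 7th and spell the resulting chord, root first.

A major 7th down from Bb is Cb, so the new chord is Cb dominant seventh.
Root: Cb
Major 3rd (3rd): Eb
Perfect 5th (5th): Gb
Minor 7th (7th): Bbb

Cb, Eb, Gb, Bbb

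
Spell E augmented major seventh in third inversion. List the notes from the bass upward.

E augmented major seventh = E–G-sharp–B-sharp–D-sharp; third inversion → seventh (D-sharp) lowest.

D-sharp – E – G-sharp – B-sharp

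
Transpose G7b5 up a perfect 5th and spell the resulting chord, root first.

D – F# – Ab – C

G up a perfect 5th → D. New chord: D dominant seventh flat five.
- root: D
- major 3rd: F#
- diminished 5th: Ab
- minor 7th: C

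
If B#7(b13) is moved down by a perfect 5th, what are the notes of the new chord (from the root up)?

A perfect 5th down from B♯ is E♯, so the new chord is E♯ dominant seventh flat thirteen.
- root: E♯
- major 3rd: G𝄪
- perfect 5th: B♯
- minor 7th: D♯
- minor 13th: C♯

E♯ G𝄪 B♯ D♯ C♯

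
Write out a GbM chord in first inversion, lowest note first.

In root position, GbM is G♭–B♭–D♭.
First inversion puts the third (B♭) in the bass.

B♭ D♭ G♭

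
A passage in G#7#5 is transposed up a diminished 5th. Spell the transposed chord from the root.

D – F# – A# – C

G# up a diminished 5th → D. New chord: D augmented seventh.
Root: D
Major 3rd (3rd): F#
Augmented 5th (5th): A#
Minor 7th (7th): C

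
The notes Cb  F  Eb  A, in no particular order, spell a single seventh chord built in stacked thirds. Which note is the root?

Arranged so that each adjacent pair is a third by letter name: F – A – Cb – Eb.
The bottom of that stack, F, is the root (this is F dominant seventh flat five).

F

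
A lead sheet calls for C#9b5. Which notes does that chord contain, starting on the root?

C#  E#  G  B  D#

C#9b5: dominant ninth flat five on C#.
Root: C#
Major 3rd (3rd): E#
Diminished 5th (5th): G
Minor 7th (7th): B
Major 9th (9th): D#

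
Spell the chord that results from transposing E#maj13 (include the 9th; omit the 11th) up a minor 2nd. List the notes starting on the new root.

E# up a minor 2nd → F#. New chord: F# major thirteenth.
root → F#
3rd (major 3rd) → A#
5th (perfect 5th) → C#
7th (major 7th) → E#
9th (major 9th) → G#
13th (major 13th) → D#

F# – A# – C# – E# – G# – D#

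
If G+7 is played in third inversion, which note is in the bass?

F

G+7 in root position is G–B–D♯–F.
Third inversion places the seventh in the bass, which is F.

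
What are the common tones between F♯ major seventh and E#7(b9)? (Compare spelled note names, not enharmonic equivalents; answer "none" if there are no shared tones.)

F# – E#

F♯ major seventh: F# A# C# E#
E#7(b9): E# G## B# D# F#
Common to both → F#, E#.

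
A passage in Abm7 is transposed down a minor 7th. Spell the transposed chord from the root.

Transposed root: A♭ → B♭ (minor 7th down). So we spell B♭ minor seventh:
root → B♭
3rd (minor 3rd) → D♭
5th (perfect 5th) → F
7th (minor 7th) → A♭

B♭ D♭ F A♭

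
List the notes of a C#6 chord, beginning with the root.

C#, E#, G#, A#

C#6: major sixth on C#.
Root: C#
Major 3rd (3rd): E#
Perfect 5th (5th): G#
Major 6th (6th): A#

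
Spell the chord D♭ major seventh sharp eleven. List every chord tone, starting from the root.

Db – F – Ab – C – G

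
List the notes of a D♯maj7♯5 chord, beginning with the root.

D♯ – F𝄪 – A𝄪 – C𝄪

Root D♯, quality augmented major seventh:
root → D♯
3rd (major 3rd) → F𝄪
5th (augmented 5th) → A𝄪
7th (major 7th) → C𝄪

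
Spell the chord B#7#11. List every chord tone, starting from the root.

B# D## F## A# E##

Root B#, quality dominant seventh sharp eleven:
- root: B#
- major 3rd: D##
- perfect 5th: F##
- minor 7th: A#
- augmented 11th: E##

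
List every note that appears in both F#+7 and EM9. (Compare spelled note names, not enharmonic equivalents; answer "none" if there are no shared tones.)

F♯, E

F#+7 = F♯, A♯, C𝄪, E.
EM9 = E, G♯, B, D♯, F♯.
Shared: F♯, E.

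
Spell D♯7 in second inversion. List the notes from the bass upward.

A♯ C♯ D♯ F𝄪

In root position, D♯7 is D♯–F𝄪–A♯–C♯.
Second inversion puts the fifth (A♯) in the bass.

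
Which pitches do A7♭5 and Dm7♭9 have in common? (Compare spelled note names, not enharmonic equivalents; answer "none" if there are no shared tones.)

A, E♭

A7♭5 = A, C♯, E♭, G.
Dm7♭9 = D, F, A, C, E♭.
Shared: A, E♭.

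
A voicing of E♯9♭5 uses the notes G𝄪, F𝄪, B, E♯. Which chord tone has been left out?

D♯

The full E♯9♭5 chord is E♯, G𝄪, B, D♯, F𝄪.
Comparing with the voicing, the minor 7th (7th) — D♯ — is absent.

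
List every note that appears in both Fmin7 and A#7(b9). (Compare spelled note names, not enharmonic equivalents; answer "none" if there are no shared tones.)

Fmin7: F Ab C Eb
A#7(b9): A# C## E# G# B
Common to both → none.

none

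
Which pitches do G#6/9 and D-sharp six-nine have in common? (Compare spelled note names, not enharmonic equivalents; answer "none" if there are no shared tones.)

G#6/9: G# B# D# E# A#
D-sharp six-nine: D# F## A# B# E#
Common to both → B#, D#, E#, A#.

B#  D#  E#  A#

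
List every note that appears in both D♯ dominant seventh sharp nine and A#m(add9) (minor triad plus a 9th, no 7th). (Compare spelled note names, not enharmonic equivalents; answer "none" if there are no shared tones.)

D♯ dominant seventh sharp nine = D♯, F𝄪, A♯, C♯, E𝄪.
A#m(add9) = A♯, C♯, E♯, B♯.
Shared: A♯, C♯.

A♯ C♯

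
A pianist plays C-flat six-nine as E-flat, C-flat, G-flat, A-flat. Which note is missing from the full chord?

D-flat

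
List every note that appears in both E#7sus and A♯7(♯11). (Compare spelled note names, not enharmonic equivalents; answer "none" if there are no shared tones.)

E#7sus: E# A# B# D#
A♯7(♯11): A# C## E# G# D##
Common to both → E#, A#.

E#  A#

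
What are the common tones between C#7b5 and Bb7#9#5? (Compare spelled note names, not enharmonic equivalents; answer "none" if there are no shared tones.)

C#

C#7b5: C# E# G B
Bb7#9#5: Bb D F# Ab C#
Common to both → C#.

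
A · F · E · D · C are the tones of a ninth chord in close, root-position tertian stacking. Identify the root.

D

Arranged so that each adjacent pair is a third by letter name: D – F – A – C – E.
The bottom of that stack, D, is the root (this is D minor ninth).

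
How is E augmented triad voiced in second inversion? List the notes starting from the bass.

E augmented triad = E–G#–B#; second inversion → fifth (B#) lowest.

B# E G#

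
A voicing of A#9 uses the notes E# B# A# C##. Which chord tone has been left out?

A#9 = A#, C##, E#, G#, B#. The voicing lacks the 7th (minor 7th), G#.

G#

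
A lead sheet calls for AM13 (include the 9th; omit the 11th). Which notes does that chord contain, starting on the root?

A, C#, E, G#, B, F#

AM13 is a major thirteenth built on A.
Root: A
Major 3rd (3rd): C#
Perfect 5th (5th): E
Major 7th (7th): G#
Major 9th (9th): B
Major 13th (13th): F#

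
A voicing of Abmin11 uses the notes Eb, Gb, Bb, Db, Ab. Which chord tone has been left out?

Cb

Abmin11 = Ab, Cb, Eb, Gb, Bb, Db. The voicing lacks the 3rd (minor 3rd), Cb.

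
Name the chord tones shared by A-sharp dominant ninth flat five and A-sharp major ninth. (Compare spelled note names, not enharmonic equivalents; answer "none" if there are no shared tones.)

A-sharp  C-double-sharp  B-sharp

A-sharp dominant ninth flat five: A-sharp C-double-sharp E G-sharp B-sharp
A-sharp major ninth: A-sharp C-double-sharp E-sharp G-double-sharp B-sharp
Common to both → A-sharp, C-double-sharp, B-sharp.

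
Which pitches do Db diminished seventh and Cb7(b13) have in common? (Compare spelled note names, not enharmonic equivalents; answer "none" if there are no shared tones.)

Db diminished seventh: D♭ F♭ A𝄫 C𝄫
Cb7(b13): C♭ E♭ G♭ B𝄫 A𝄫
Common to both → A𝄫.

A𝄫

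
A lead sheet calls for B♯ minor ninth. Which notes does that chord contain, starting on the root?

Root B♯, quality minor ninth:
root → B♯
3rd (minor 3rd) → D♯
5th (perfect 5th) → F𝄪
7th (minor 7th) → A♯
9th (major 9th) → C𝄪

B♯ D♯ F𝄪 A♯ C𝄪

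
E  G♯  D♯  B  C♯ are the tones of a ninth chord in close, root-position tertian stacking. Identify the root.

Arranged so that each adjacent pair is a third by letter name: C♯ – E – G♯ – B – D♯.
The bottom of that stack, C♯, is the root (this is C♯ minor ninth).

C♯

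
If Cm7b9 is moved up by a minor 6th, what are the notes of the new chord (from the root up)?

Ab  Cb  Eb  Gb  Bbb

A minor 6th up from C is Ab, so the new chord is Ab minor seventh flat nine.
- root: Ab
- minor 3rd: Cb
- perfect 5th: Eb
- minor 7th: Gb
- minor 9th: Bbb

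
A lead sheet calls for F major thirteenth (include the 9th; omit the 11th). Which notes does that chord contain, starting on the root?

F  A  C  E  G  D

F major thirteenth: major thirteenth on F.
Root: F
Major 3rd (3rd): A
Perfect 5th (5th): C
Major 7th (7th): E
Major 9th (9th): G
Major 13th (13th): D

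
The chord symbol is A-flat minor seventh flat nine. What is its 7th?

G-flat

A-flat minor seventh flat nine is built on A-flat; its 7th is a minor 7th above the root.
A seventh above A uses the letter G, and the minor 7th above A-flat is G-flat.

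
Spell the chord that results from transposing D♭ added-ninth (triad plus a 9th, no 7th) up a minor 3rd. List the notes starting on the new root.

Transposed root: D-flat → F-flat (minor 3rd up). So we spell F-flat added-ninth:
- root: F-flat
- major 3rd: A-flat
- perfect 5th: C-flat
- major 9th: G-flat

F-flat – A-flat – C-flat – G-flat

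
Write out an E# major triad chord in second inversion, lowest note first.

E# major triad = E#–G##–B#; second inversion → fifth (B#) lowest.

B#  E#  G##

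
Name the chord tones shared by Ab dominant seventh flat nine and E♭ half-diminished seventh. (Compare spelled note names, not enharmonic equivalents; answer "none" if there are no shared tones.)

Ab dominant seventh flat nine = A-flat, C, E-flat, G-flat, B-double-flat.
E♭ half-diminished seventh = E-flat, G-flat, B-double-flat, D-flat.
Shared: E-flat, G-flat, B-double-flat.

E-flat  G-flat  B-double-flat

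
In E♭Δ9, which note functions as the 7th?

Root of E♭Δ9 = Eb. The 7th is a major 7th: Eb up a major 7th → D.

D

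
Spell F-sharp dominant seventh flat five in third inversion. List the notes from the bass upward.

E, F-sharp, A-sharp, C

In root position, F-sharp dominant seventh flat five is F-sharp–A-sharp–C–E.
Third inversion puts the seventh (E) in the bass.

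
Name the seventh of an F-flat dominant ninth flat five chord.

Ebb

F-flat dominant ninth flat five is built on Fb; its 7th is a minor 7th above the root.
A seventh above F uses the letter E, and the minor 7th above Fb is Ebb.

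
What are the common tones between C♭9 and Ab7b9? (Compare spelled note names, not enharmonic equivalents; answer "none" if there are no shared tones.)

C♭9 = Cb, Eb, Gb, Bbb, Db.
Ab7b9 = Ab, C, Eb, Gb, Bbb.
Shared: Eb, Gb, Bbb.

Eb  Gb  Bbb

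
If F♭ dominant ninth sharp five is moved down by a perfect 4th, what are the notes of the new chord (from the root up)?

F-flat down a perfect 4th → C-flat. New chord: C-flat dominant ninth sharp five.
root → C-flat
3rd (major 3rd) → E-flat
5th (augmented 5th) → G
7th (minor 7th) → B-double-flat
9th (major 9th) → D-flat

C-flat E-flat G B-double-flat D-flat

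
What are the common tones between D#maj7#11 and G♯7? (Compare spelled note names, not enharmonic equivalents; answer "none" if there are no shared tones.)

D#maj7#11: D# F## A# C## G##
G♯7: G# B# D# F#
Common to both → D#.

D#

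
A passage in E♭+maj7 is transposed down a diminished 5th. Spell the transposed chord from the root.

E♭ down a diminished 5th → A. New chord: A augmented major seventh.
Root: A
Major 3rd (3rd): C♯
Augmented 5th (5th): E♯
Major 7th (7th): G♯

A, C♯, E♯, G♯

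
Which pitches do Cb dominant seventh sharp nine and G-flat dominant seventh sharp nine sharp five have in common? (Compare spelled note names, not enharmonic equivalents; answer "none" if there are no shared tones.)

G-flat – D

Cb dominant seventh sharp nine: C-flat E-flat G-flat B-double-flat D
G-flat dominant seventh sharp nine sharp five: G-flat B-flat D F-flat A
Common to both → G-flat, D.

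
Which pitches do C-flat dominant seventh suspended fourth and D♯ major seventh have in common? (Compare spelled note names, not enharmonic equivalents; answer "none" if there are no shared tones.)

none

C-flat dominant seventh suspended fourth = C-flat, F-flat, G-flat, B-double-flat.
D♯ major seventh = D-sharp, F-double-sharp, A-sharp, C-double-sharp.
Shared: none.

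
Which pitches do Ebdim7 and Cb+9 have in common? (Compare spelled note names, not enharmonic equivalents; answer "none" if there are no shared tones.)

Ebdim7: Eb Gb Bbb Dbb
Cb+9: Cb Eb G Bbb Db
Common to both → Eb, Bbb.

Eb  Bbb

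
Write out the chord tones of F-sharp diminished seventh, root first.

F-sharp diminished seventh: diminished seventh on F♯.
- root: F♯
- minor 3rd: A
- diminished 5th: C
- diminished 7th: E♭

F♯  A  C  E♭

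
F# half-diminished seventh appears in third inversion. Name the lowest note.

E

F# half-diminished seventh in root position is F#–A–C–E.
Third inversion places the seventh in the bass, which is E.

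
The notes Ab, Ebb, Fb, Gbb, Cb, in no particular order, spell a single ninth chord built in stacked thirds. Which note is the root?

Stacking in thirds gives Fb – Ab – Cb – Ebb – Gbb, so Fb is the root — Fb dominant seventh flat nine.

Fb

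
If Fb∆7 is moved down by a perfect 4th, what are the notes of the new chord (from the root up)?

Transposed root: Fb → Cb (perfect 4th down). So we spell Cb major seventh:
- root: Cb
- major 3rd: Eb
- perfect 5th: Gb
- major 7th: Bb

Cb Eb Gb Bb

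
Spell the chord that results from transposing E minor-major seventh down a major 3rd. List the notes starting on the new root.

C – Eb – G – B

A major 3rd down from E is C, so the new chord is C minor-major seventh.
- root: C
- minor 3rd: Eb
- perfect 5th: G
- major 7th: B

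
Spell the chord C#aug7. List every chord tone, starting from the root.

C#aug7 is an augmented seventh built on C#.
C# — root
E# — major 3rd
G## — augmented 5th
B — minor 7th

C#, E#, G##, B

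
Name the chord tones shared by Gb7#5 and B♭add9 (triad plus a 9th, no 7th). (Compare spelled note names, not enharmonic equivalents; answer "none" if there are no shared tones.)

Bb  D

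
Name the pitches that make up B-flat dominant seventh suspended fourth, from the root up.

B-flat  E-flat  F  A-flat

Root B-flat, quality dominant seventh suspended fourth:
B-flat — root
E-flat — perfect 4th
F — perfect 5th
A-flat — minor 7th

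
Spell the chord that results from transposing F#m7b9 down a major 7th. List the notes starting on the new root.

A major 7th down from F# is G, so the new chord is G minor seventh flat nine.
root → G
3rd (minor 3rd) → Bb
5th (perfect 5th) → D
7th (minor 7th) → F
9th (minor 9th) → Ab

G Bb D F Ab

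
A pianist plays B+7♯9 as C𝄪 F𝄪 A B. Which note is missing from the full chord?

D♯

B+7♯9 = B, D♯, F𝄪, A, C𝄪. The voicing lacks the 3rd (major 3rd), D♯.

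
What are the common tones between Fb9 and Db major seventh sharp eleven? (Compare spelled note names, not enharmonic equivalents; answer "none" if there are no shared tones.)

Fb9 = Fb, Ab, Cb, Ebb, Gb.
Db major seventh sharp eleven = Db, F, Ab, C, G.
Shared: Ab.

Ab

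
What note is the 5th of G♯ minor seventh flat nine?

Root of G♯ minor seventh flat nine = G#. The 5th is a perfect 5th: G# up a perfect 5th → D#.

D#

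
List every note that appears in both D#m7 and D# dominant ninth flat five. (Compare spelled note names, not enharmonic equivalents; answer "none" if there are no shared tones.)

D# – C#

D#m7 = D#, F#, A#, C#.
D# dominant ninth flat five = D#, F##, A, C#, E#.
Shared: D#, C#.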